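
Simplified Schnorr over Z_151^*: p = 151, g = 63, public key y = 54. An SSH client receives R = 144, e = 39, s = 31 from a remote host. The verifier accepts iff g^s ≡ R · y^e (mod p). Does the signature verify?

g^s mod p:
63^31 mod 151 = 106
R · y^e mod p:
54^39 mod 151 = 28
144·28 = 4032 ≡ 106 (mod 151)
106 ≡ 106 (mod 151); signature holds.

verifies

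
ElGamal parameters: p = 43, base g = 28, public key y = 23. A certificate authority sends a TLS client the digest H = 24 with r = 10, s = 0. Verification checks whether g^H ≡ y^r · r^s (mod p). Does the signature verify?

does not verify

Left side g^H mod p:
28^2 = 784 ≡ 10
28^4 ≡ 10^2 = 100 ≡ 14
28^8 ≡ 14^2 = 196 ≡ 24
28^16 ≡ 24^2 = 576 ≡ 17
24 = 16 + 8, so 28^24 ≡ 17·24 ≡ 21 (mod 43)
Right side y^r · r^s mod p:
23^2 = 529 ≡ 13
23^4 ≡ 13^2 = 169 ≡ 40
23^8 ≡ 40^2 = 1600 ≡ 9
10 = 8 + 2, so 23^10 ≡ 9·13 ≡ 31 (mod 43)
10^0 mod 43 = 1
31·1 = 31 ≡ 31 (mod 43)
21 ≠ 31, so verification fails.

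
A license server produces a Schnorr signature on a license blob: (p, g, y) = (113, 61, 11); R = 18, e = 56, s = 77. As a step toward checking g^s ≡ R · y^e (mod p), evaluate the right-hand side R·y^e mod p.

11^2 = 121 ≡ 8
11^4 ≡ 8^2 = 64
11^8 ≡ 64^2 = 4096 ≡ 28
11^16 ≡ 28^2 = 784 ≡ 106
11^32 ≡ 106^2 = 11236 ≡ 49
56 = 32 + 16 + 8, so 11^56 ≡ 49·106·28 ≡ 1 (mod 113)
R · y^e ≡ 18·1 = 18 ≡ 18 (mod 113)

18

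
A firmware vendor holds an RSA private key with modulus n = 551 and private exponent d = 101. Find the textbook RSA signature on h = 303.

h^2 ≡ 303^2 = 91809 ≡ 343
h^4 ≡ 343^2 = 117649 ≡ 286
h^8 ≡ 286^2 = 81796 ≡ 248
h^16 ≡ 248^2 = 61504 ≡ 343
h^32 ≡ 343^2 = 117649 ≡ 286
h^64 ≡ 286^2 = 81796 ≡ 248
101 = 64 + 32 + 4 + 1, so h^101 ≡ 248·286·286·303 ≡ 341 (mod 551)

341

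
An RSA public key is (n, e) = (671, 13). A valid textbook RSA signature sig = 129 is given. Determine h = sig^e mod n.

116

sig^2 ≡ 129^2 = 16641 ≡ 537
sig^4 ≡ 537^2 = 288369 ≡ 510
sig^8 ≡ 510^2 = 260100 ≡ 423
13 = 8 + 4 + 1, so sig^13 ≡ 423·510·129 ≡ 116 (mod 671)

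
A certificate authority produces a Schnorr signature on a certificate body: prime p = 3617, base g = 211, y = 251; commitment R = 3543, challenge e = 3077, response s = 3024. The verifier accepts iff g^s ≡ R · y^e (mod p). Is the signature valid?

invalid

g^s mod p:
211^2 = 44521 ≡ 1117
211^4 ≡ 1117^2 = 1247689 ≡ 3441
211^8 ≡ 3441^2 = 11840481 ≡ 2040
211^16 ≡ 2040^2 = 4161600 ≡ 2050
211^32 ≡ 2050^2 = 4202500 ≡ 3163
211^64 ≡ 3163^2 = 10004569 ≡ 3564
211^128 ≡ 3564^2 = 12702096 ≡ 2809
211^256 ≡ 2809^2 = 7890481 ≡ 1804
211^512 ≡ 1804^2 = 3254416 ≡ 2733
211^1024 ≡ 2733^2 = 7469289 ≡ 184
211^2048 ≡ 184^2 = 33856 ≡ 1303
3024 = 2048 + 512 + 256 + 128 + 64 + 16, so 211^3024 ≡ 1303·2733·1804·2809·3564·2050 ≡ 1790 (mod 3617)
R · y^e mod p:
251^2 = 63001 ≡ 1512
251^4 ≡ 1512^2 = 2286144 ≡ 200
251^8 ≡ 200^2 = 40000 ≡ 213
251^16 ≡ 213^2 = 45369 ≡ 1965
251^32 ≡ 1965^2 = 3861225 ≡ 1886
251^64 ≡ 1886^2 = 3556996 ≡ 1485
251^128 ≡ 1485^2 = 2205225 ≡ 2472
251^256 ≡ 2472^2 = 6110784 ≡ 1671
251^512 ≡ 1671^2 = 2792241 ≡ 3534
251^1024 ≡ 3534^2 = 12489156 ≡ 3272
251^2048 ≡ 3272^2 = 10705984 ≡ 3281
3077 = 2048 + 1024 + 4 + 1, so 251^3077 ≡ 3281·3272·200·251 ≡ 2486 (mod 3617)
3543·2486 = 8807898 ≡ 503 (mod 3617)
1790 ≠ 503; the check fails.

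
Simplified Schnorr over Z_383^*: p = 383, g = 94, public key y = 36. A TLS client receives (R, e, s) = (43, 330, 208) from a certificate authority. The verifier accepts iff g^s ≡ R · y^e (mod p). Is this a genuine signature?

g^s mod p:
94^208 mod 383 = 57
R · y^e mod p:
36^330 mod 383 = 276
43·276 = 11868 ≡ 378 (mod 383)
57 ≠ 378; the check fails.

forged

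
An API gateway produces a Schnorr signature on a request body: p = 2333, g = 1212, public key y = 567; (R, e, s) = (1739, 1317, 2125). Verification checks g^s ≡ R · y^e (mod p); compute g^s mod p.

1212^2 = 1468944 ≡ 1487
1212^4 ≡ 1487^2 = 2211169 ≡ 1818
1212^8 ≡ 1818^2 = 3305124 ≡ 1596
1212^16 ≡ 1596^2 = 2547216 ≡ 1913
1212^32 ≡ 1913^2 = 3659569 ≡ 1425
1212^64 ≡ 1425^2 = 2030625 ≡ 915
1212^128 ≡ 915^2 = 837225 ≡ 2011
1212^256 ≡ 2011^2 = 4044121 ≡ 1032
1212^512 ≡ 1032^2 = 1065024 ≡ 1176
1212^1024 ≡ 1176^2 = 1382976 ≡ 1840
1212^2048 ≡ 1840^2 = 3385600 ≡ 417
2125 = 2048 + 64 + 8 + 4 + 1, so 1212^2125 ≡ 417·915·1596·1818·1212 ≡ 2002 (mod 2333)

2002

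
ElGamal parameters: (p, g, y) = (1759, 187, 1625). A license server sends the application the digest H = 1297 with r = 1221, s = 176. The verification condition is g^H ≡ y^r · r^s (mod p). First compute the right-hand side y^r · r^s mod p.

501

Squares mod 1759: 1625^1≡1625, 1625^2≡366, 1625^4≡272, 1625^8≡106, 1625^16≡682, 1625^32≡748, 1625^64≡142, 1625^128≡815, 1625^256≡1082, 1625^512≡989, 1625^1024≡117
1221 = 1024 + 128 + 64 + 4 + 1, so 1625^1221 ≡ 117·815·142·272·1625 ≡ 284 (mod 1759)
Squares mod 1759: 1221^1≡1221, 1221^2≡968, 1221^4≡1236, 1221^8≡884, 1221^16≡460, 1221^32≡520, 1221^64≡1273, 1221^128≡490
176 = 128 + 32 + 16, so 1221^176 ≡ 490·520·460 ≡ 553 (mod 1759)
y^r · r^s ≡ 284·553 = 157052 ≡ 501 (mod 1759)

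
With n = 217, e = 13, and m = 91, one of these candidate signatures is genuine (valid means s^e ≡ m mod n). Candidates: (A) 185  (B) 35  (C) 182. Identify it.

Candidate A: Squares mod 217: 185^1≡185, 185^2≡156, 185^4≡32, 185^8≡156; 13 = 8 + 4 + 1, so 185^13 ≡ 156·32·185 ≡ 185 (mod 217)
Candidate B: Squares mod 217: 35^1≡35, 35^2≡140, 35^4≡70, 35^8≡126; 13 = 8 + 4 + 1, so 35^13 ≡ 126·70·35 ≡ 126 (mod 217)
Candidate C: Squares mod 217: 182^1≡182, 182^2≡140, 182^4≡70, 182^8≡126; 13 = 8 + 4 + 1, so 182^13 ≡ 126·70·182 ≡ 91 (mod 217)
  → matches m = 91

C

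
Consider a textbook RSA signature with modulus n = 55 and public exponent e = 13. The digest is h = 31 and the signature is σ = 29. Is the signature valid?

σ^13 mod 55 = 24
The recovered value 24 does not match the digest 31.

invalid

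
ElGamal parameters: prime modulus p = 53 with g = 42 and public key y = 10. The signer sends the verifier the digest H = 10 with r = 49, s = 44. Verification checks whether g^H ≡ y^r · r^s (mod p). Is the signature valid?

Left side g^H mod p:
Squares mod 53: 42^1≡42, 42^2≡15, 42^4≡13, 42^8≡10
10 = 8 + 2, so 42^10 ≡ 10·15 ≡ 44 (mod 53)
Right side y^r · r^s mod p:
Squares mod 53: 10^1≡10, 10^2≡47, 10^4≡36, 10^8≡24, 10^16≡46, 10^32≡49
49 = 32 + 16 + 1, so 10^49 ≡ 49·46·10 ≡ 15 (mod 53)
Squares mod 53: 49^1≡49, 49^2≡16, 49^4≡44, 49^8≡28, 49^16≡42, 49^32≡15
44 = 32 + 8 + 4, so 49^44 ≡ 15·28·44 ≡ 36 (mod 53)
15·36 = 540 ≡ 10 (mod 53)
44 ≠ 10, so verification fails.

invalid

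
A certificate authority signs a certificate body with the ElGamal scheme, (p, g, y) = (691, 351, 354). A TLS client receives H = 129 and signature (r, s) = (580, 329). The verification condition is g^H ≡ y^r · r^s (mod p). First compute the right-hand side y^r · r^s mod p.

64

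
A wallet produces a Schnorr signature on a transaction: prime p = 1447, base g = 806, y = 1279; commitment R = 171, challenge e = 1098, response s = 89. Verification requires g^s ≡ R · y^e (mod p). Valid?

yes

g^s mod p:
Squares mod 1447: 806^1≡806, 806^2≡1380, 806^4≡148, 806^8≡199, 806^16≡532, 806^32≡859, 806^64≡1358
89 = 64 + 16 + 8 + 1, so 806^89 ≡ 1358·532·199·806 ≡ 1292 (mod 1447)
R · y^e mod p:
Squares mod 1447: 1279^1≡1279, 1279^2≡731, 1279^4≡418, 1279^8≡1084, 1279^16≡92, 1279^32≡1229, 1279^64≡1220, 1279^128≡884, 1279^256≡76, 1279^512≡1435, 1279^1024≡144
1098 = 1024 + 64 + 8 + 2, so 1279^1098 ≡ 144·1220·1084·731 ≡ 1133 (mod 1447)
171·1133 = 193743 ≡ 1292 (mod 1447)
1292 ≡ 1292 (mod 1447); signature holds.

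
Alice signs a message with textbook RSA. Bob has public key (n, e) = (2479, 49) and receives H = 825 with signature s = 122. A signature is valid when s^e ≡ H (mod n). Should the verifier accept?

s^2 ≡ 122^2 = 14884 ≡ 10
s^4 ≡ 10^2 = 100
s^8 ≡ 100^2 = 10000 ≡ 84
s^16 ≡ 84^2 = 7056 ≡ 2098
s^32 ≡ 2098^2 = 4401604 ≡ 1379
49 = 32 + 16 + 1, so s^49 ≡ 1379·2098·122 ≡ 825 (mod 2479)
Since 825 equals the digest 825, verification succeeds.

accept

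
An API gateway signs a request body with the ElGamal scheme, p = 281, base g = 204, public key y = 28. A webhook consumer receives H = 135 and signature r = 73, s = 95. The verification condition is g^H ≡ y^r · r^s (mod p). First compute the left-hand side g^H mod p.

275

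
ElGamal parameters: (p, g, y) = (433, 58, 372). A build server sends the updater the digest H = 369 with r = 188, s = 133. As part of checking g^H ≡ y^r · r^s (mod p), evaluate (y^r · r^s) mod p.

268

372^188 mod 433 = 104
188^133 mod 433 = 319
y^r · r^s ≡ 104·319 = 33176 ≡ 268 (mod 433)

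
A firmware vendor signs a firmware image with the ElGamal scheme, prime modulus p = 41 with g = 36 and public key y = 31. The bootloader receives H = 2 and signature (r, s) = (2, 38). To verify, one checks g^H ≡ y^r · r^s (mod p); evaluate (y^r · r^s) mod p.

Squares mod 41: 31^1≡31, 31^2≡18
31^2 ≡ 18 (mod 41)
Squares mod 41: 2^1≡2, 2^2≡4, 2^4≡16, 2^8≡10, 2^16≡18, 2^32≡37
38 = 32 + 4 + 2, so 2^38 ≡ 37·16·4 ≡ 31 (mod 41)
y^r · r^s ≡ 18·31 = 558 ≡ 25 (mod 41)

25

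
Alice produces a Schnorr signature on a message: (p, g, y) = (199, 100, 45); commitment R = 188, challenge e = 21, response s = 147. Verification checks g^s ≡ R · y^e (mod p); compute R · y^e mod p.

40

Squares mod 199: 45^1≡45, 45^2≡35, 45^4≡31, 45^8≡165, 45^16≡161
21 = 16 + 4 + 1, so 45^21 ≡ 161·31·45 ≡ 123 (mod 199)
R · y^e ≡ 188·123 = 23124 ≡ 40 (mod 199)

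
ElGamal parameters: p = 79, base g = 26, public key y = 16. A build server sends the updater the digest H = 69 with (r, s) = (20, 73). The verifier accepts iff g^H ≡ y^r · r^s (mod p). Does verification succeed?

Left side g^H mod p:
26^2 = 676 ≡ 44
26^4 ≡ 44^2 = 1936 ≡ 40
26^8 ≡ 40^2 = 1600 ≡ 20
26^16 ≡ 20^2 = 400 ≡ 5
26^32 ≡ 5^2 = 25
26^64 ≡ 25^2 = 625 ≡ 72
69 = 64 + 4 + 1, so 26^69 ≡ 72·40·26 ≡ 67 (mod 79)
Right side y^r · r^s mod p:
16^2 = 256 ≡ 19
16^4 ≡ 19^2 = 361 ≡ 45
16^8 ≡ 45^2 = 2025 ≡ 50
16^16 ≡ 50^2 = 2500 ≡ 51
20 = 16 + 4, so 16^20 ≡ 51·45 ≡ 4 (mod 79)
20^2 = 400 ≡ 5
20^4 ≡ 5^2 = 25
20^8 ≡ 25^2 = 625 ≡ 72
20^16 ≡ 72^2 = 5184 ≡ 49
20^32 ≡ 49^2 = 2401 ≡ 31
20^64 ≡ 31^2 = 961 ≡ 13
73 = 64 + 8 + 1, so 20^73 ≡ 13·72·20 ≡ 76 (mod 79)
4·76 = 304 ≡ 67 (mod 79)
67 ≡ 67 (mod 79), so the signature is genuine.

passes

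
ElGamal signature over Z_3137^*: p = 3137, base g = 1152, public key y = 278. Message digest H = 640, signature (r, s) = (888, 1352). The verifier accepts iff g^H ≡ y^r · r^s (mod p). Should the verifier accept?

reject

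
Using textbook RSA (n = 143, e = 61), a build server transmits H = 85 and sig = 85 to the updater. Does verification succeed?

Squares mod 143: sig^1≡85, sig^2≡75, sig^4≡48, sig^8≡16, sig^16≡113, sig^32≡42
61 = 32 + 16 + 8 + 4 + 1, so sig^61 ≡ 42·113·16·48·85 ≡ 85 (mod 143)
85 = H, so the signature checks out.

passes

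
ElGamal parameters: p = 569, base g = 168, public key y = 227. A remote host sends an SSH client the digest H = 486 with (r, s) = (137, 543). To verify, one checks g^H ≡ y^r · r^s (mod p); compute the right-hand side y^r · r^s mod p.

328

227^2 = 51529 ≡ 319
227^4 ≡ 319^2 = 101761 ≡ 479
227^8 ≡ 479^2 = 229441 ≡ 134
227^16 ≡ 134^2 = 17956 ≡ 317
227^32 ≡ 317^2 = 100489 ≡ 345
227^64 ≡ 345^2 = 119025 ≡ 104
227^128 ≡ 104^2 = 10816 ≡ 5
137 = 128 + 8 + 1, so 227^137 ≡ 5·134·227 ≡ 167 (mod 569)
137^2 = 18769 ≡ 561
137^4 ≡ 561^2 = 314721 ≡ 64
137^8 ≡ 64^2 = 4096 ≡ 113
137^16 ≡ 113^2 = 12769 ≡ 251
137^32 ≡ 251^2 = 63001 ≡ 411
137^64 ≡ 411^2 = 168921 ≡ 497
137^128 ≡ 497^2 = 247009 ≡ 63
137^256 ≡ 63^2 = 3969 ≡ 555
137^512 ≡ 555^2 = 308025 ≡ 196
543 = 512 + 16 + 8 + 4 + 2 + 1, so 137^543 ≡ 196·251·113·64·561·137 ≡ 19 (mod 569)
y^r · r^s ≡ 167·19 = 3173 ≡ 328 (mod 569)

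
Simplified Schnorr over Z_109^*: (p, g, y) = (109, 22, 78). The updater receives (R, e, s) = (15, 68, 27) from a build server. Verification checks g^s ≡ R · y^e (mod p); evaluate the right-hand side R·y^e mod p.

78^2 = 6084 ≡ 89
78^4 ≡ 89^2 = 7921 ≡ 73
78^8 ≡ 73^2 = 5329 ≡ 97
78^16 ≡ 97^2 = 9409 ≡ 35
78^32 ≡ 35^2 = 1225 ≡ 26
78^64 ≡ 26^2 = 676 ≡ 22
68 = 64 + 4, so 78^68 ≡ 22·73 ≡ 80 (mod 109)
R · y^e ≡ 15·80 = 1200 ≡ 1 (mod 109)

1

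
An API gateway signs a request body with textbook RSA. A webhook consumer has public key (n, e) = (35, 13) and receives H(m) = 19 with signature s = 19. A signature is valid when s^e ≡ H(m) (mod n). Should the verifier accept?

accept

s^13 mod 35 = 19
Since 19 equals the digest 19, verification succeeds.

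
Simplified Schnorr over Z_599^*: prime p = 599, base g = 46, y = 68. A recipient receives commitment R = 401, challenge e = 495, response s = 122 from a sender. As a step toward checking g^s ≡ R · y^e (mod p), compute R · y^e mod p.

74

68^2 = 4624 ≡ 431
68^4 ≡ 431^2 = 185761 ≡ 71
68^8 ≡ 71^2 = 5041 ≡ 249
68^16 ≡ 249^2 = 62001 ≡ 304
68^32 ≡ 304^2 = 92416 ≡ 170
68^64 ≡ 170^2 = 28900 ≡ 148
68^128 ≡ 148^2 = 21904 ≡ 340
68^256 ≡ 340^2 = 115600 ≡ 592
495 = 256 + 128 + 64 + 32 + 8 + 4 + 2 + 1, so 68^495 ≡ 592·340·148·170·249·71·431·68 ≡ 284 (mod 599)
R · y^e ≡ 401·284 = 113884 ≡ 74 (mod 599)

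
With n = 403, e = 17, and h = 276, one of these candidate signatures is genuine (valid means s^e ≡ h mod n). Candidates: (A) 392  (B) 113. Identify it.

B

Candidate A: Squares mod 403: 392^1≡392, 392^2≡121, 392^4≡133, 392^8≡360, 392^16≡237; 17 = 16 + 1, so 392^17 ≡ 237·392 ≡ 214 (mod 403)
Candidate B: Squares mod 403: 113^1≡113, 113^2≡276, 113^4≡9, 113^8≡81, 113^16≡113; 17 = 16 + 1, so 113^17 ≡ 113·113 ≡ 276 (mod 403)
  → matches h = 276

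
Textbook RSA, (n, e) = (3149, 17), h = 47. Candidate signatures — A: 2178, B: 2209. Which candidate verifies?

Candidate A: Squares mod 3149: 2178^1≡2178, 2178^2≡1290, 2178^4≡1428, 2178^8≡1781, 2178^16≡918; 17 = 16 + 1, so 2178^17 ≡ 918·2178 ≡ 2938 (mod 3149)
Candidate B: Squares mod 3149: 2209^1≡2209, 2209^2≡1880, 2209^4≡1222, 2209^8≡658, 2209^16≡1551; 17 = 16 + 1, so 2209^17 ≡ 1551·2209 ≡ 47 (mod 3149)
  → matches h = 47

B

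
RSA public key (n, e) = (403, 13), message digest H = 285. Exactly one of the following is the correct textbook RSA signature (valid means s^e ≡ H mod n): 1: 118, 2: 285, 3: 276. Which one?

Candidate 1: Squares mod 403: 118^1≡118, 118^2≡222, 118^4≡118, 118^8≡222; 13 = 8 + 4 + 1, so 118^13 ≡ 222·118·118 ≡ 118 (mod 403)
Candidate 2: Squares mod 403: 285^1≡285, 285^2≡222, 285^4≡118, 285^8≡222; 13 = 8 + 4 + 1, so 285^13 ≡ 222·118·285 ≡ 285 (mod 403)
  → matches H = 285
Candidate 3: Squares mod 403: 276^1≡276, 276^2≡9, 276^4≡81, 276^8≡113; 13 = 8 + 4 + 1, so 276^13 ≡ 113·81·276 ≡ 224 (mod 403)

2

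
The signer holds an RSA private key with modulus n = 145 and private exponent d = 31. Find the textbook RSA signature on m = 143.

m^2 ≡ 143^2 = 20449 ≡ 4
m^4 ≡ 4^2 = 16
m^8 ≡ 16^2 = 256 ≡ 111
m^16 ≡ 111^2 = 12321 ≡ 141
31 = 16 + 8 + 4 + 2 + 1, so m^31 ≡ 141·111·16·4·143 ≡ 137 (mod 145)

137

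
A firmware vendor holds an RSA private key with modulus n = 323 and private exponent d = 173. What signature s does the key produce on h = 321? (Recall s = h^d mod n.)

308

h^173 mod 323 = 308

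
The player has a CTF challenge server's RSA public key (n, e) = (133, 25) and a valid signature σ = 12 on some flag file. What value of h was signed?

σ^25 mod 133 = 12

12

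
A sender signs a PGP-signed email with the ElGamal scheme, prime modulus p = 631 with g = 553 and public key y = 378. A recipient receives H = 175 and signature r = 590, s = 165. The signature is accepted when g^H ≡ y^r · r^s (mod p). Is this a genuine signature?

genuine

Left side g^H mod p:
553^2 = 305809 ≡ 405
553^4 ≡ 405^2 = 164025 ≡ 596
553^8 ≡ 596^2 = 355216 ≡ 594
553^16 ≡ 594^2 = 352836 ≡ 107
553^32 ≡ 107^2 = 11449 ≡ 91
553^64 ≡ 91^2 = 8281 ≡ 78
553^128 ≡ 78^2 = 6084 ≡ 405
175 = 128 + 32 + 8 + 4 + 2 + 1, so 553^175 ≡ 405·91·594·596·405·553 ≡ 238 (mod 631)
Right side y^r · r^s mod p:
378^2 = 142884 ≡ 278
378^4 ≡ 278^2 = 77284 ≡ 302
378^8 ≡ 302^2 = 91204 ≡ 340
378^16 ≡ 340^2 = 115600 ≡ 127
378^32 ≡ 127^2 = 16129 ≡ 354
378^64 ≡ 354^2 = 125316 ≡ 378
378^128 ≡ 378^2 = 142884 ≡ 278
378^256 ≡ 278^2 = 77284 ≡ 302
378^512 ≡ 302^2 = 91204 ≡ 340
590 = 512 + 64 + 8 + 4 + 2, so 378^590 ≡ 340·378·340·302·278 ≡ 388 (mod 631)
590^2 = 348100 ≡ 419
590^4 ≡ 419^2 = 175561 ≡ 143
590^8 ≡ 143^2 = 20449 ≡ 257
590^16 ≡ 257^2 = 66049 ≡ 425
590^32 ≡ 425^2 = 180625 ≡ 159
590^64 ≡ 159^2 = 25281 ≡ 41
590^128 ≡ 41^2 = 1681 ≡ 419
165 = 128 + 32 + 4 + 1, so 590^165 ≡ 419·159·143·590 ≡ 173 (mod 631)
388·173 = 67124 ≡ 238 (mod 631)
238 ≡ 238 (mod 631), so the signature is genuine.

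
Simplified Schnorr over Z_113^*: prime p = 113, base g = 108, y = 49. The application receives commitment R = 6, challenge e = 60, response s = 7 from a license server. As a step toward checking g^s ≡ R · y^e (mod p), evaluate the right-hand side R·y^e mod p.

71

Squares mod 113: 49^1≡49, 49^2≡28, 49^4≡106, 49^8≡49, 49^16≡28, 49^32≡106
60 = 32 + 16 + 8 + 4, so 49^60 ≡ 106·28·49·106 ≡ 106 (mod 113)
R · y^e ≡ 6·106 = 636 ≡ 71 (mod 113)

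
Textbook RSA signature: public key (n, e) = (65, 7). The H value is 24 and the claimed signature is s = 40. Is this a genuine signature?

s^2 ≡ 40^2 = 1600 ≡ 40
s^4 ≡ 40^2 = 1600 ≡ 40
7 = 4 + 2 + 1, so s^7 ≡ 40·40·40 ≡ 40 (mod 65)
The recovered value 40 does not match the digest 24.

forged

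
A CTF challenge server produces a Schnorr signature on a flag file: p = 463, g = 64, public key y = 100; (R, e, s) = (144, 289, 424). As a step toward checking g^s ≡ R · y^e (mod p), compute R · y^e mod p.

8

100^2 = 10000 ≡ 277
100^4 ≡ 277^2 = 76729 ≡ 334
100^8 ≡ 334^2 = 111556 ≡ 436
100^16 ≡ 436^2 = 190096 ≡ 266
100^32 ≡ 266^2 = 70756 ≡ 380
100^64 ≡ 380^2 = 144400 ≡ 407
100^128 ≡ 407^2 = 165649 ≡ 358
100^256 ≡ 358^2 = 128164 ≡ 376
289 = 256 + 32 + 1, so 100^289 ≡ 376·380·100 ≡ 283 (mod 463)
R · y^e ≡ 144·283 = 40752 ≡ 8 (mod 463)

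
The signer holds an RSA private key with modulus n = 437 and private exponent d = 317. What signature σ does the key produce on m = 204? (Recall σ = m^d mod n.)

51

m^2 ≡ 204^2 = 41616 ≡ 101
m^4 ≡ 101^2 = 10201 ≡ 150
m^8 ≡ 150^2 = 22500 ≡ 213
m^16 ≡ 213^2 = 45369 ≡ 358
m^32 ≡ 358^2 = 128164 ≡ 123
m^64 ≡ 123^2 = 15129 ≡ 271
m^128 ≡ 271^2 = 73441 ≡ 25
m^256 ≡ 25^2 = 625 ≡ 188
317 = 256 + 32 + 16 + 8 + 4 + 1, so m^317 ≡ 188·123·358·213·150·204 ≡ 51 (mod 437)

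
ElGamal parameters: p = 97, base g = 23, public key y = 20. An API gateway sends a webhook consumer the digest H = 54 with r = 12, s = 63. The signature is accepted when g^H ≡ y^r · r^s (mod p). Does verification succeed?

Left side g^H mod p:
23^2 = 529 ≡ 44
23^4 ≡ 44^2 = 1936 ≡ 93
23^8 ≡ 93^2 = 8649 ≡ 16
23^16 ≡ 16^2 = 256 ≡ 62
23^32 ≡ 62^2 = 3844 ≡ 61
54 = 32 + 16 + 4 + 2, so 23^54 ≡ 61·62·93·44 ≡ 79 (mod 97)
Right side y^r · r^s mod p:
20^2 = 400 ≡ 12
20^4 ≡ 12^2 = 144 ≡ 47
20^8 ≡ 47^2 = 2209 ≡ 75
12 = 8 + 4, so 20^12 ≡ 75·47 ≡ 33 (mod 97)
12^2 = 144 ≡ 47
12^4 ≡ 47^2 = 2209 ≡ 75
12^8 ≡ 75^2 = 5625 ≡ 96
12^16 ≡ 96^2 = 9216 ≡ 1
12^32 ≡ 1^2 = 1
63 = 32 + 16 + 8 + 4 + 2 + 1, so 12^63 ≡ 1·1·96·75·47·12 ≡ 89 (mod 97)
33·89 = 2937 ≡ 27 (mod 97)
79 ≠ 27, so verification fails.

fails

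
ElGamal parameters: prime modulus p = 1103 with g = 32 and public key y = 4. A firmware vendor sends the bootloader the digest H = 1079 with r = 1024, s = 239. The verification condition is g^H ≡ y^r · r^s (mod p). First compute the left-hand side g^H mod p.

32^2 = 1024
32^4 ≡ 1024^2 = 1048576 ≡ 726
32^8 ≡ 726^2 = 527076 ≡ 945
32^16 ≡ 945^2 = 893025 ≡ 698
32^32 ≡ 698^2 = 487204 ≡ 781
32^64 ≡ 781^2 = 609961 ≡ 2
32^128 ≡ 2^2 = 4
32^256 ≡ 4^2 = 16
32^512 ≡ 16^2 = 256
32^1024 ≡ 256^2 = 65536 ≡ 459
1079 = 1024 + 32 + 16 + 4 + 2 + 1, so 32^1079 ≡ 459·781·698·726·1024·32 ≡ 2 (mod 1103)

2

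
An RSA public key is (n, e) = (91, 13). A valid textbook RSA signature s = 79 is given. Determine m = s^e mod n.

79

s^13 mod 91 = 79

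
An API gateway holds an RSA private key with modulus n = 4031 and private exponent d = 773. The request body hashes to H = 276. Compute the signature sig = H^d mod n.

3179

H^773 mod 4031 = 3179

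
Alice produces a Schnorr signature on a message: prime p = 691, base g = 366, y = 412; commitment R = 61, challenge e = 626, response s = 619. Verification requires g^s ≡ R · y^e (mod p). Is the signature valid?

g^s mod p:
Squares mod 691: 366^1≡366, 366^2≡593, 366^4≡621, 366^8≡63, 366^16≡514, 366^32≡234, 366^64≡167, 366^128≡249, 366^256≡502, 366^512≡480
619 = 512 + 64 + 32 + 8 + 2 + 1, so 366^619 ≡ 480·167·234·63·593·366 ≡ 401 (mod 691)
R · y^e mod p:
Squares mod 691: 412^1≡412, 412^2≡449, 412^4≡520, 412^8≡219, 412^16≡282, 412^32≡59, 412^64≡26, 412^128≡676, 412^256≡225, 412^512≡182
626 = 512 + 64 + 32 + 16 + 2, so 412^626 ≡ 182·26·59·282·449 ≡ 505 (mod 691)
61·505 = 30805 ≡ 401 (mod 691)
401 ≡ 401 (mod 691); signature holds.

valid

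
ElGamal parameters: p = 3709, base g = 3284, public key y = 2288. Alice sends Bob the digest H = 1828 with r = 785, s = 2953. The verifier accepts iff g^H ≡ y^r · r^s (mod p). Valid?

Left side g^H mod p:
3284^1828 mod 3709 = 3249
Right side y^r · r^s mod p:
2288^785 mod 3709 = 2178
785^2953 mod 3709 = 354
2178·354 = 771012 ≡ 3249 (mod 3709)
3249 ≡ 3249 (mod 3709), so the signature is genuine.

yes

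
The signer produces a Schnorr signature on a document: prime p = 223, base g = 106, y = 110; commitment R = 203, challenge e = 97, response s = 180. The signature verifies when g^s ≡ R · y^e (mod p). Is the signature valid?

valid

g^s mod p:
106^2 = 11236 ≡ 86
106^4 ≡ 86^2 = 7396 ≡ 37
106^8 ≡ 37^2 = 1369 ≡ 31
106^16 ≡ 31^2 = 961 ≡ 69
106^32 ≡ 69^2 = 4761 ≡ 78
106^64 ≡ 78^2 = 6084 ≡ 63
106^128 ≡ 63^2 = 3969 ≡ 178
180 = 128 + 32 + 16 + 4, so 106^180 ≡ 178·78·69·37 ≡ 2 (mod 223)
R · y^e mod p:
110^2 = 12100 ≡ 58
110^4 ≡ 58^2 = 3364 ≡ 19
110^8 ≡ 19^2 = 361 ≡ 138
110^16 ≡ 138^2 = 19044 ≡ 89
110^32 ≡ 89^2 = 7921 ≡ 116
110^64 ≡ 116^2 = 13456 ≡ 76
97 = 64 + 32 + 1, so 110^97 ≡ 76·116·110 ≡ 156 (mod 223)
203·156 = 31668 ≡ 2 (mod 223)
2 ≡ 2 (mod 223); signature holds.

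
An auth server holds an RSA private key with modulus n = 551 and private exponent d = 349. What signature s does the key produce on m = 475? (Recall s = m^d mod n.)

456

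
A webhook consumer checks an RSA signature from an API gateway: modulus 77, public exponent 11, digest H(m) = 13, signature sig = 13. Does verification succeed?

Squares mod 77: sig^1≡13, sig^2≡15, sig^4≡71, sig^8≡36
11 = 8 + 2 + 1, so sig^11 ≡ 36·15·13 ≡ 13 (mod 77)
sig^11 mod 77 = 13 matches H(m).

passes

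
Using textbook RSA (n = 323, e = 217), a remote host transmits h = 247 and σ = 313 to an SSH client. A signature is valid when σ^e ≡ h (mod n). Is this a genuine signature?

forged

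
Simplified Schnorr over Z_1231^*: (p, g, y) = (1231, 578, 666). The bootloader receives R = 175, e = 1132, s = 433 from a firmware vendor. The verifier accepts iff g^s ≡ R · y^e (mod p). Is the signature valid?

invalid

g^s mod p:
578^2 = 334084 ≡ 483
578^4 ≡ 483^2 = 233289 ≡ 630
578^8 ≡ 630^2 = 396900 ≡ 518
578^16 ≡ 518^2 = 268324 ≡ 1197
578^32 ≡ 1197^2 = 1432809 ≡ 1156
578^64 ≡ 1156^2 = 1336336 ≡ 701
578^128 ≡ 701^2 = 491401 ≡ 232
578^256 ≡ 232^2 = 53824 ≡ 891
433 = 256 + 128 + 32 + 16 + 1, so 578^433 ≡ 891·232·1156·1197·578 ≡ 433 (mod 1231)
R · y^e mod p:
666^2 = 443556 ≡ 396
666^4 ≡ 396^2 = 156816 ≡ 479
666^8 ≡ 479^2 = 229441 ≡ 475
666^16 ≡ 475^2 = 225625 ≡ 352
666^32 ≡ 352^2 = 123904 ≡ 804
666^64 ≡ 804^2 = 646416 ≡ 141
666^128 ≡ 141^2 = 19881 ≡ 185
666^256 ≡ 185^2 = 34225 ≡ 988
666^512 ≡ 988^2 = 976144 ≡ 1192
666^1024 ≡ 1192^2 = 1420864 ≡ 290
1132 = 1024 + 64 + 32 + 8 + 4, so 666^1132 ≡ 290·141·804·475·479 ≡ 171 (mod 1231)
175·171 = 29925 ≡ 381 (mod 1231)
433 ≠ 381; the check fails.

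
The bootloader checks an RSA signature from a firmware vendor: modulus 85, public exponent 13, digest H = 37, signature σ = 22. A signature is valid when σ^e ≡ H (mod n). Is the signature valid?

valid

Squares mod 85: σ^1≡22, σ^2≡59, σ^4≡81, σ^8≡16
13 = 8 + 4 + 1, so σ^13 ≡ 16·81·22 ≡ 37 (mod 85)
σ^13 mod 85 = 37 matches H.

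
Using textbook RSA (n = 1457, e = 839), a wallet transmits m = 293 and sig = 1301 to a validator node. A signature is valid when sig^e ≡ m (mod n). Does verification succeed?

fails

Squares mod 1457: sig^1≡1301, sig^2≡1024, sig^4≡993, sig^8≡1117, sig^16≡497, sig^32≡776, sig^64≡435, sig^128≡1272, sig^256≡714, sig^512≡1303
839 = 512 + 256 + 64 + 4 + 2 + 1, so sig^839 ≡ 1303·714·435·993·1024·1301 ≡ 371 (mod 1457)
The recovered value 371 does not match the digest 293.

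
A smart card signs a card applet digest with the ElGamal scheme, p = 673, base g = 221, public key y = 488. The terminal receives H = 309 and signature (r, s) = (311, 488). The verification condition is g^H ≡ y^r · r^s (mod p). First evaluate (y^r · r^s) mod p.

488^2 = 238144 ≡ 575
488^4 ≡ 575^2 = 330625 ≡ 182
488^8 ≡ 182^2 = 33124 ≡ 147
488^16 ≡ 147^2 = 21609 ≡ 73
488^32 ≡ 73^2 = 5329 ≡ 618
488^64 ≡ 618^2 = 381924 ≡ 333
488^128 ≡ 333^2 = 110889 ≡ 517
488^256 ≡ 517^2 = 267289 ≡ 108
311 = 256 + 32 + 16 + 4 + 2 + 1, so 488^311 ≡ 108·618·73·182·575·488 ≡ 158 (mod 673)
311^2 = 96721 ≡ 482
311^4 ≡ 482^2 = 232324 ≡ 139
311^8 ≡ 139^2 = 19321 ≡ 477
311^16 ≡ 477^2 = 227529 ≡ 55
311^32 ≡ 55^2 = 3025 ≡ 333
311^64 ≡ 333^2 = 110889 ≡ 517
311^128 ≡ 517^2 = 267289 ≡ 108
311^256 ≡ 108^2 = 11664 ≡ 223
488 = 256 + 128 + 64 + 32 + 8, so 311^488 ≡ 223·108·517·333·477 ≡ 623 (mod 673)
y^r · r^s ≡ 158·623 = 98434 ≡ 176 (mod 673)

176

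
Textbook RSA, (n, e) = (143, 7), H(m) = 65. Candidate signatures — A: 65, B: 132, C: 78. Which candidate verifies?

A

Candidate A: 65^7 mod 143 = 65
  → matches H(m) = 65
Candidate B: 132^7 mod 143 = 11
Candidate C: 78^7 mod 143 = 78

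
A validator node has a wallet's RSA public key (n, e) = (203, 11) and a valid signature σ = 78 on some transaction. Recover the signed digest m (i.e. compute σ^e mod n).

36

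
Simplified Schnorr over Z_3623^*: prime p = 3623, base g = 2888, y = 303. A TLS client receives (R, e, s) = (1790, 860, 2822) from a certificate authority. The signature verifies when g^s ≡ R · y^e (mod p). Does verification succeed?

g^s mod p:
2888^2 = 8340544 ≡ 398
2888^4 ≡ 398^2 = 158404 ≡ 2615
2888^8 ≡ 2615^2 = 6838225 ≡ 1624
2888^16 ≡ 1624^2 = 2637376 ≡ 3455
2888^32 ≡ 3455^2 = 11937025 ≡ 2863
2888^64 ≡ 2863^2 = 8196769 ≡ 1543
2888^128 ≡ 1543^2 = 2380849 ≡ 538
2888^256 ≡ 538^2 = 289444 ≡ 3227
2888^512 ≡ 3227^2 = 10413529 ≡ 1027
2888^1024 ≡ 1027^2 = 1054729 ≡ 436
2888^2048 ≡ 436^2 = 190096 ≡ 1700
2822 = 2048 + 512 + 256 + 4 + 2, so 2888^2822 ≡ 1700·1027·3227·2615·398 ≡ 1978 (mod 3623)
R · y^e mod p:
303^2 = 91809 ≡ 1234
303^4 ≡ 1234^2 = 1522756 ≡ 1096
303^8 ≡ 1096^2 = 1201216 ≡ 2003
303^16 ≡ 2003^2 = 4012009 ≡ 1348
303^32 ≡ 1348^2 = 1817104 ≡ 1981
303^64 ≡ 1981^2 = 3924361 ≡ 652
303^128 ≡ 652^2 = 425104 ≡ 1213
303^256 ≡ 1213^2 = 1471369 ≡ 431
303^512 ≡ 431^2 = 185761 ≡ 988
860 = 512 + 256 + 64 + 16 + 8 + 4, so 303^860 ≡ 988·431·652·1348·2003·1096 ≡ 1108 (mod 3623)
1790·1108 = 1983320 ≡ 1539 (mod 3623)
1978 ≠ 1539; the check fails.

fails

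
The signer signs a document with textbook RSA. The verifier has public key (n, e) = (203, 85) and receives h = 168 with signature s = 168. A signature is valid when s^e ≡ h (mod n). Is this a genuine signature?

Squares mod 203: s^1≡168, s^2≡7, s^4≡49, s^8≡168, s^16≡7, s^32≡49, s^64≡168
85 = 64 + 16 + 4 + 1, so s^85 ≡ 168·7·49·168 ≡ 168 (mod 203)
s^85 mod 203 = 168 matches h.

genuine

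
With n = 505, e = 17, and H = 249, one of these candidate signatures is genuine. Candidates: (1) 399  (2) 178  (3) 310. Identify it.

1

Candidate 1: Squares mod 505: 399^1≡399, 399^2≡126, 399^4≡221, 399^8≡361, 399^16≡31; 17 = 16 + 1, so 399^17 ≡ 31·399 ≡ 249 (mod 505)
  → matches H = 249
Candidate 2: Squares mod 505: 178^1≡178, 178^2≡374, 178^4≡496, 178^8≡81, 178^16≡501; 17 = 16 + 1, so 178^17 ≡ 501·178 ≡ 298 (mod 505)
Candidate 3: Squares mod 505: 310^1≡310, 310^2≡150, 310^4≡280, 310^8≡125, 310^16≡475; 17 = 16 + 1, so 310^17 ≡ 475·310 ≡ 295 (mod 505)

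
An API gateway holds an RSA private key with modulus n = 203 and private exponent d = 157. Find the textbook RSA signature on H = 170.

23

Squares mod 203: H^1≡170, H^2≡74, H^4≡198, H^8≡25, H^16≡16, H^32≡53, H^64≡170, H^128≡74
157 = 128 + 16 + 8 + 4 + 1, so H^157 ≡ 74·16·25·198·170 ≡ 23 (mod 203)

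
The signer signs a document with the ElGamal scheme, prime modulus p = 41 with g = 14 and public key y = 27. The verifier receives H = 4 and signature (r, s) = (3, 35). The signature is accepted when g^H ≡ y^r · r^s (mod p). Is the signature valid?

valid

Left side g^H mod p:
Squares mod 41: 14^1≡14, 14^2≡32, 14^4≡40
14^4 ≡ 40 (mod 41)
Right side y^r · r^s mod p:
Squares mod 41: 27^1≡27, 27^2≡32
3 = 2 + 1, so 27^3 ≡ 32·27 ≡ 3 (mod 41)
Squares mod 41: 3^1≡3, 3^2≡9, 3^4≡40, 3^8≡1, 3^16≡1, 3^32≡1
35 = 32 + 2 + 1, so 3^35 ≡ 1·9·3 ≡ 27 (mod 41)
3·27 = 81 ≡ 40 (mod 41)
40 ≡ 40 (mod 41), so the signature is genuine.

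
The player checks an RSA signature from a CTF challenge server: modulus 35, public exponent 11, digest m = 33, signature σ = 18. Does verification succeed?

σ^11 mod 35 = 2
2 ≠ 33, so verification fails.

fails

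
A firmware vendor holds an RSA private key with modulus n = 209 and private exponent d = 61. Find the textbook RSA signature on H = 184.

Squares mod 209: H^1≡184, H^2≡207, H^4≡4, H^8≡16, H^16≡47, H^32≡119
61 = 32 + 16 + 8 + 4 + 1, so H^61 ≡ 119·47·16·4·184 ≡ 162 (mod 209)

162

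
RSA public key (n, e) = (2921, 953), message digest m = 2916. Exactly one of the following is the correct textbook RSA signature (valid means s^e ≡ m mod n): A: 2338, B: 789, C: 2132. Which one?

Candidate A: 2338^953 mod 2921 = 149
Candidate B: 789^953 mod 2921 = 5
Candidate C: 2132^953 mod 2921 = 2916
  → matches m = 2916

C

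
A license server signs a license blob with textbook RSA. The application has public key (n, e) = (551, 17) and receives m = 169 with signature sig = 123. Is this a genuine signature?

genuine

sig^2 ≡ 123^2 = 15129 ≡ 252
sig^4 ≡ 252^2 = 63504 ≡ 139
sig^8 ≡ 139^2 = 19321 ≡ 36
sig^16 ≡ 36^2 = 1296 ≡ 194
17 = 16 + 1, so sig^17 ≡ 194·123 ≡ 169 (mod 551)
sig^17 mod 551 = 169 matches m.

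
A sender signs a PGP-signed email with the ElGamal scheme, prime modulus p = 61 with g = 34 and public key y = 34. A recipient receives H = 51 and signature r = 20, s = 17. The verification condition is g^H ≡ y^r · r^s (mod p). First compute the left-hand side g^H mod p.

34

Squares mod 61: 34^1≡34, 34^2≡58, 34^4≡9, 34^8≡20, 34^16≡34, 34^32≡58
51 = 32 + 16 + 2 + 1, so 34^51 ≡ 58·34·58·34 ≡ 34 (mod 61)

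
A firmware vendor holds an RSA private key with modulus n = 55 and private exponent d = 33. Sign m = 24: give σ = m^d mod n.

m^2 ≡ 24^2 = 576 ≡ 26
m^4 ≡ 26^2 = 676 ≡ 16
m^8 ≡ 16^2 = 256 ≡ 36
m^16 ≡ 36^2 = 1296 ≡ 31
m^32 ≡ 31^2 = 961 ≡ 26
33 = 32 + 1, so m^33 ≡ 26·24 ≡ 19 (mod 55)

19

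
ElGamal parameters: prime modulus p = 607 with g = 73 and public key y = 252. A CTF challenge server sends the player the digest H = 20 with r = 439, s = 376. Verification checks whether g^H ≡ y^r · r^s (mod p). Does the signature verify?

Left side g^H mod p:
73^2 = 5329 ≡ 473
73^4 ≡ 473^2 = 223729 ≡ 353
73^8 ≡ 353^2 = 124609 ≡ 174
73^16 ≡ 174^2 = 30276 ≡ 533
20 = 16 + 4, so 73^20 ≡ 533·353 ≡ 586 (mod 607)
Right side y^r · r^s mod p:
252^2 = 63504 ≡ 376
252^4 ≡ 376^2 = 141376 ≡ 552
252^8 ≡ 552^2 = 304704 ≡ 597
252^16 ≡ 597^2 = 356409 ≡ 100
252^32 ≡ 100^2 = 10000 ≡ 288
252^64 ≡ 288^2 = 82944 ≡ 392
252^128 ≡ 392^2 = 153664 ≡ 93
252^256 ≡ 93^2 = 8649 ≡ 151
439 = 256 + 128 + 32 + 16 + 4 + 2 + 1, so 252^439 ≡ 151·93·288·100·552·376·252 ≡ 284 (mod 607)
439^2 = 192721 ≡ 302
439^4 ≡ 302^2 = 91204 ≡ 154
439^8 ≡ 154^2 = 23716 ≡ 43
439^16 ≡ 43^2 = 1849 ≡ 28
439^32 ≡ 28^2 = 784 ≡ 177
439^64 ≡ 177^2 = 31329 ≡ 372
439^128 ≡ 372^2 = 138384 ≡ 595
439^256 ≡ 595^2 = 354025 ≡ 144
376 = 256 + 64 + 32 + 16 + 8, so 439^376 ≡ 144·372·177·28·43 ≡ 468 (mod 607)
284·468 = 132912 ≡ 586 (mod 607)
586 ≡ 586 (mod 607), so the signature is genuine.

verifies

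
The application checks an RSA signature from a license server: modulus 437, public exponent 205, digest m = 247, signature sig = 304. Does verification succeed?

passes

sig^2 ≡ 304^2 = 92416 ≡ 209
sig^4 ≡ 209^2 = 43681 ≡ 418
sig^8 ≡ 418^2 = 174724 ≡ 361
sig^16 ≡ 361^2 = 130321 ≡ 95
sig^32 ≡ 95^2 = 9025 ≡ 285
sig^64 ≡ 285^2 = 81225 ≡ 380
sig^128 ≡ 380^2 = 144400 ≡ 190
205 = 128 + 64 + 8 + 4 + 1, so sig^205 ≡ 190·380·361·418·304 ≡ 247 (mod 437)
Since 247 equals the digest 247, verification succeeds.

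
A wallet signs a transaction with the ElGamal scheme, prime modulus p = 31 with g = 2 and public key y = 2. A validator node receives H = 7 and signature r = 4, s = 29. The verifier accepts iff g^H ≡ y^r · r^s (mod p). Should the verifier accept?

accept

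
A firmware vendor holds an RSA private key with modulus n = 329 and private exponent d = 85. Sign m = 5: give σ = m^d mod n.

124

Squares mod 329: m^1≡5, m^2≡25, m^4≡296, m^8≡102, m^16≡205, m^32≡242, m^64≡2
85 = 64 + 16 + 4 + 1, so m^85 ≡ 2·205·296·5 ≡ 124 (mod 329)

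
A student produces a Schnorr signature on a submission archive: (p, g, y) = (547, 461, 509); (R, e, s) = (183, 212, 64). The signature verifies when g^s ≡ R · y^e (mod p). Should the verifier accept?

g^s mod p:
461^2 = 212521 ≡ 285
461^4 ≡ 285^2 = 81225 ≡ 269
461^8 ≡ 269^2 = 72361 ≡ 157
461^16 ≡ 157^2 = 24649 ≡ 34
461^32 ≡ 34^2 = 1156 ≡ 62
461^64 ≡ 62^2 = 3844 ≡ 15
R · y^e mod p:
509^2 = 259081 ≡ 350
509^4 ≡ 350^2 = 122500 ≡ 519
509^8 ≡ 519^2 = 269361 ≡ 237
509^16 ≡ 237^2 = 56169 ≡ 375
509^32 ≡ 375^2 = 140625 ≡ 46
509^64 ≡ 46^2 = 2116 ≡ 475
509^128 ≡ 475^2 = 225625 ≡ 261
212 = 128 + 64 + 16 + 4, so 509^212 ≡ 261·475·375·519 ≡ 519 (mod 547)
183·519 = 94977 ≡ 346 (mod 547)
15 ≠ 346; the check fails.

reject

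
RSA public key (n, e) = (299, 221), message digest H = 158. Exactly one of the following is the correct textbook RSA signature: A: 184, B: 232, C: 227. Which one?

C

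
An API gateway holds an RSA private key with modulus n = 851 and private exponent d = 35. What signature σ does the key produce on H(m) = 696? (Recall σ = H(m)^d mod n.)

243

(H(m))^2 ≡ 696^2 = 484416 ≡ 197
(H(m))^4 ≡ 197^2 = 38809 ≡ 514
(H(m))^8 ≡ 514^2 = 264196 ≡ 386
(H(m))^16 ≡ 386^2 = 148996 ≡ 71
(H(m))^32 ≡ 71^2 = 5041 ≡ 786
35 = 32 + 2 + 1, so (H(m))^35 ≡ 786·197·696 ≡ 243 (mod 851)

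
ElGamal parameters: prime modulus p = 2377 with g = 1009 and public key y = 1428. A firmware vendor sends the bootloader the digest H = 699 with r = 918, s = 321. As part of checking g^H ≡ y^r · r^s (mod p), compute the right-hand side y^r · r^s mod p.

1428^2 = 2039184 ≡ 2095
1428^4 ≡ 2095^2 = 4389025 ≡ 1083
1428^8 ≡ 1083^2 = 1172889 ≡ 1028
1428^16 ≡ 1028^2 = 1056784 ≡ 1396
1428^32 ≡ 1396^2 = 1948816 ≡ 2053
1428^64 ≡ 2053^2 = 4214809 ≡ 388
1428^128 ≡ 388^2 = 150544 ≡ 793
1428^256 ≡ 793^2 = 628849 ≡ 1321
1428^512 ≡ 1321^2 = 1745041 ≡ 323
918 = 512 + 256 + 128 + 16 + 4 + 2, so 1428^918 ≡ 323·1321·793·1396·1083·2095 ≡ 1624 (mod 2377)
918^2 = 842724 ≡ 1266
918^4 ≡ 1266^2 = 1602756 ≡ 658
918^8 ≡ 658^2 = 432964 ≡ 350
918^16 ≡ 350^2 = 122500 ≡ 1273
918^32 ≡ 1273^2 = 1620529 ≡ 1792
918^64 ≡ 1792^2 = 3211264 ≡ 2314
918^128 ≡ 2314^2 = 5354596 ≡ 1592
918^256 ≡ 1592^2 = 2534464 ≡ 582
321 = 256 + 64 + 1, so 918^321 ≡ 582·2314·918 ≡ 1309 (mod 2377)
y^r · r^s ≡ 1624·1309 = 2125816 ≡ 778 (mod 2377)

778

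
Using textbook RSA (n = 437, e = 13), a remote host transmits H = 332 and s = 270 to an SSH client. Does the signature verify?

verifies

s^2 ≡ 270^2 = 72900 ≡ 358
s^4 ≡ 358^2 = 128164 ≡ 123
s^8 ≡ 123^2 = 15129 ≡ 271
13 = 8 + 4 + 1, so s^13 ≡ 271·123·270 ≡ 332 (mod 437)
Since 332 equals the digest 332, verification succeeds.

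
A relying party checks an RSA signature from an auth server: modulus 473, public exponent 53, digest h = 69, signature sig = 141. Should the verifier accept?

Squares mod 473: sig^1≡141, sig^2≡15, sig^4≡225, sig^8≡14, sig^16≡196, sig^32≡103
53 = 32 + 16 + 4 + 1, so sig^53 ≡ 103·196·225·141 ≡ 69 (mod 473)
sig^53 mod 473 = 69 matches h.

accept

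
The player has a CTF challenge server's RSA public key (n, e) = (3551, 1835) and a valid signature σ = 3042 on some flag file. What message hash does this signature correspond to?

444

Squares mod 3551: σ^1≡3042, σ^2≡3409, σ^4≡2409, σ^8≡947, σ^16≡1957, σ^32≡1871, σ^64≡2906, σ^128≡558, σ^256≡2427, σ^512≡2771, σ^1024≡1179
1835 = 1024 + 512 + 256 + 32 + 8 + 2 + 1, so σ^1835 ≡ 1179·2771·2427·1871·947·3409·3042 ≡ 444 (mod 3551)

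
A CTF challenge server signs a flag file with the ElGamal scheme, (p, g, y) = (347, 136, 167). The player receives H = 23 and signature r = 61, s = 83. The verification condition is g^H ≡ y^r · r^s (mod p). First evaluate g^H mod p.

Squares mod 347: 136^1≡136, 136^2≡105, 136^4≡268, 136^8≡342, 136^16≡25
23 = 16 + 4 + 2 + 1, so 136^23 ≡ 25·268·105·136 ≡ 119 (mod 347)

119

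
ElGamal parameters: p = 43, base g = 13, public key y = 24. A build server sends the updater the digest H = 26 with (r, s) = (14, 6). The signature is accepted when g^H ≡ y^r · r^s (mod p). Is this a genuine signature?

forged

Left side g^H mod p:
13^2 = 169 ≡ 40
13^4 ≡ 40^2 = 1600 ≡ 9
13^8 ≡ 9^2 = 81 ≡ 38
13^16 ≡ 38^2 = 1444 ≡ 25
26 = 16 + 8 + 2, so 13^26 ≡ 25·38·40 ≡ 31 (mod 43)
Right side y^r · r^s mod p:
24^2 = 576 ≡ 17
24^4 ≡ 17^2 = 289 ≡ 31
24^8 ≡ 31^2 = 961 ≡ 15
14 = 8 + 4 + 2, so 24^14 ≡ 15·31·17 ≡ 36 (mod 43)
14^2 = 196 ≡ 24
14^4 ≡ 24^2 = 576 ≡ 17
6 = 4 + 2, so 14^6 ≡ 17·24 ≡ 21 (mod 43)
36·21 = 756 ≡ 25 (mod 43)
31 ≠ 25, so verification fails.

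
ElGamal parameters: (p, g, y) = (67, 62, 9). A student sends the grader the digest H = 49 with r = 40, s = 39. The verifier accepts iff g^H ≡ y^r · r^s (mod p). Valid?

no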